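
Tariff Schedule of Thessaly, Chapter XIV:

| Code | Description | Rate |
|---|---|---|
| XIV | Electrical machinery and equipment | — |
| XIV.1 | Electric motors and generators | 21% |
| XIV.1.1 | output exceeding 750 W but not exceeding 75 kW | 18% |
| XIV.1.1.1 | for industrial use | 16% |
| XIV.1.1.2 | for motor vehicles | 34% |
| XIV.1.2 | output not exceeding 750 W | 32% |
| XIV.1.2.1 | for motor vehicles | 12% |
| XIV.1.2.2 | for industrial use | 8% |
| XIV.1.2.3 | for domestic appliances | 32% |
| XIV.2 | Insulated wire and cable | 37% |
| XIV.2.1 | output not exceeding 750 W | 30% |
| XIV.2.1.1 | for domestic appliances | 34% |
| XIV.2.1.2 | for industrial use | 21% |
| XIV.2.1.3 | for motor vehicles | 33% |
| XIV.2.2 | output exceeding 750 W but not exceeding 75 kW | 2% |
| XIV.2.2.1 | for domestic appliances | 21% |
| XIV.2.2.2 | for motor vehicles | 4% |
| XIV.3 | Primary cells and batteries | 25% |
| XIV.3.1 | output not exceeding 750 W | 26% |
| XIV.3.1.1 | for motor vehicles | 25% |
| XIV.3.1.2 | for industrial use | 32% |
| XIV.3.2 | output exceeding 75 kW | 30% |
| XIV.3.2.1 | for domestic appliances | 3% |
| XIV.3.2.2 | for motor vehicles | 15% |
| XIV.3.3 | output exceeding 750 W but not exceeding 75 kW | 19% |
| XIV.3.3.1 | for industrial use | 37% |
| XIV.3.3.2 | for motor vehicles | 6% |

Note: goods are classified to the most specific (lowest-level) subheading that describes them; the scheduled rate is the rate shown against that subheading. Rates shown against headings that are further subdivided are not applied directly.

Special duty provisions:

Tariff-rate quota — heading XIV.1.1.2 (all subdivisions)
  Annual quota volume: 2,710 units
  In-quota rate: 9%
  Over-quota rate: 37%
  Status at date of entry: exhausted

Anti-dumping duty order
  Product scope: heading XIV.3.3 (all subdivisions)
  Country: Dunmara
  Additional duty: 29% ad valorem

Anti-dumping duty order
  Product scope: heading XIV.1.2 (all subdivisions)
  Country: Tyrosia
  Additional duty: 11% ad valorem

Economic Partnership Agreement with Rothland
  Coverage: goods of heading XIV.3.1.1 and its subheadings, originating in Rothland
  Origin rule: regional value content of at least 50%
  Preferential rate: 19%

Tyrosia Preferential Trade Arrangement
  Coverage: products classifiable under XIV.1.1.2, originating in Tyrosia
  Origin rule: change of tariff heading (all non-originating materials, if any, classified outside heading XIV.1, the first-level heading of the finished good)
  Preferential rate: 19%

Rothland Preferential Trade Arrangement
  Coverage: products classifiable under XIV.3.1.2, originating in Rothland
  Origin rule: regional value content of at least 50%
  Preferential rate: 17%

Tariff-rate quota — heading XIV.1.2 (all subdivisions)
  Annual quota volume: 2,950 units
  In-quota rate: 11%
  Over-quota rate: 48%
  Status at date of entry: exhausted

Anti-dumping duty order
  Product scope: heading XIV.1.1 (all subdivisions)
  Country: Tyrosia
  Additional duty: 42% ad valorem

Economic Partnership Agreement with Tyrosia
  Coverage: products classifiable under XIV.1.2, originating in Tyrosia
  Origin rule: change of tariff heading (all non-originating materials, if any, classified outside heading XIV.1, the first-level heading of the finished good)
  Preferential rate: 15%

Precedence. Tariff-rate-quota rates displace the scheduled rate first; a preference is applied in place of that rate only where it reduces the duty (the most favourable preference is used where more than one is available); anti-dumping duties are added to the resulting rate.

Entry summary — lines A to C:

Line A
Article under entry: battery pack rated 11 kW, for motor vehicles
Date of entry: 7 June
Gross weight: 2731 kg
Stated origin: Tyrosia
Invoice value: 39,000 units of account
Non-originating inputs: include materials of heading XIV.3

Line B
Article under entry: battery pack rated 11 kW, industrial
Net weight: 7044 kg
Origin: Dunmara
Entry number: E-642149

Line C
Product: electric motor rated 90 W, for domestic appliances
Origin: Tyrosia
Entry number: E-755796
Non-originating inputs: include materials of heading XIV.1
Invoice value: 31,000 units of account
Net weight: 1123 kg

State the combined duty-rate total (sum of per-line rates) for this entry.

Line A: battery pack → XIV.3; rated 11 kW → XIV.3.3; for motor vehicles → XIV.3.3.2. Scheduled 6%. Tyrosia agreement on XIV.1.1.2: XIV.3.3.2 not covered; Tyrosia agreement on XIV.1.2: XIV.3.3.2 not covered. → 6%.
Line B: battery pack → XIV.3; rated 11 kW → XIV.3.3; industrial → XIV.3.3.1. Scheduled 37%. anti-dumping (Dunmara, XIV.3.3): +29%; total 37% + 29% = 66%. → 66%.
Line C: electric motor → XIV.1; rated 90 W → XIV.1.2; for domestic appliances → XIV.1.2.3. Scheduled 32%. quota on XIV.1.2 exhausted → over-quota 48%; Tyrosia agreement on XIV.1.1.2: XIV.1.2.3 not covered; Tyrosia agreement on XIV.1.2: CTH not met; anti-dumping (Tyrosia, XIV.1.2): +11%; total 48% + 11% = 59%. → 59%.
Sum: 6% + 66% + 59% = 131%.

131%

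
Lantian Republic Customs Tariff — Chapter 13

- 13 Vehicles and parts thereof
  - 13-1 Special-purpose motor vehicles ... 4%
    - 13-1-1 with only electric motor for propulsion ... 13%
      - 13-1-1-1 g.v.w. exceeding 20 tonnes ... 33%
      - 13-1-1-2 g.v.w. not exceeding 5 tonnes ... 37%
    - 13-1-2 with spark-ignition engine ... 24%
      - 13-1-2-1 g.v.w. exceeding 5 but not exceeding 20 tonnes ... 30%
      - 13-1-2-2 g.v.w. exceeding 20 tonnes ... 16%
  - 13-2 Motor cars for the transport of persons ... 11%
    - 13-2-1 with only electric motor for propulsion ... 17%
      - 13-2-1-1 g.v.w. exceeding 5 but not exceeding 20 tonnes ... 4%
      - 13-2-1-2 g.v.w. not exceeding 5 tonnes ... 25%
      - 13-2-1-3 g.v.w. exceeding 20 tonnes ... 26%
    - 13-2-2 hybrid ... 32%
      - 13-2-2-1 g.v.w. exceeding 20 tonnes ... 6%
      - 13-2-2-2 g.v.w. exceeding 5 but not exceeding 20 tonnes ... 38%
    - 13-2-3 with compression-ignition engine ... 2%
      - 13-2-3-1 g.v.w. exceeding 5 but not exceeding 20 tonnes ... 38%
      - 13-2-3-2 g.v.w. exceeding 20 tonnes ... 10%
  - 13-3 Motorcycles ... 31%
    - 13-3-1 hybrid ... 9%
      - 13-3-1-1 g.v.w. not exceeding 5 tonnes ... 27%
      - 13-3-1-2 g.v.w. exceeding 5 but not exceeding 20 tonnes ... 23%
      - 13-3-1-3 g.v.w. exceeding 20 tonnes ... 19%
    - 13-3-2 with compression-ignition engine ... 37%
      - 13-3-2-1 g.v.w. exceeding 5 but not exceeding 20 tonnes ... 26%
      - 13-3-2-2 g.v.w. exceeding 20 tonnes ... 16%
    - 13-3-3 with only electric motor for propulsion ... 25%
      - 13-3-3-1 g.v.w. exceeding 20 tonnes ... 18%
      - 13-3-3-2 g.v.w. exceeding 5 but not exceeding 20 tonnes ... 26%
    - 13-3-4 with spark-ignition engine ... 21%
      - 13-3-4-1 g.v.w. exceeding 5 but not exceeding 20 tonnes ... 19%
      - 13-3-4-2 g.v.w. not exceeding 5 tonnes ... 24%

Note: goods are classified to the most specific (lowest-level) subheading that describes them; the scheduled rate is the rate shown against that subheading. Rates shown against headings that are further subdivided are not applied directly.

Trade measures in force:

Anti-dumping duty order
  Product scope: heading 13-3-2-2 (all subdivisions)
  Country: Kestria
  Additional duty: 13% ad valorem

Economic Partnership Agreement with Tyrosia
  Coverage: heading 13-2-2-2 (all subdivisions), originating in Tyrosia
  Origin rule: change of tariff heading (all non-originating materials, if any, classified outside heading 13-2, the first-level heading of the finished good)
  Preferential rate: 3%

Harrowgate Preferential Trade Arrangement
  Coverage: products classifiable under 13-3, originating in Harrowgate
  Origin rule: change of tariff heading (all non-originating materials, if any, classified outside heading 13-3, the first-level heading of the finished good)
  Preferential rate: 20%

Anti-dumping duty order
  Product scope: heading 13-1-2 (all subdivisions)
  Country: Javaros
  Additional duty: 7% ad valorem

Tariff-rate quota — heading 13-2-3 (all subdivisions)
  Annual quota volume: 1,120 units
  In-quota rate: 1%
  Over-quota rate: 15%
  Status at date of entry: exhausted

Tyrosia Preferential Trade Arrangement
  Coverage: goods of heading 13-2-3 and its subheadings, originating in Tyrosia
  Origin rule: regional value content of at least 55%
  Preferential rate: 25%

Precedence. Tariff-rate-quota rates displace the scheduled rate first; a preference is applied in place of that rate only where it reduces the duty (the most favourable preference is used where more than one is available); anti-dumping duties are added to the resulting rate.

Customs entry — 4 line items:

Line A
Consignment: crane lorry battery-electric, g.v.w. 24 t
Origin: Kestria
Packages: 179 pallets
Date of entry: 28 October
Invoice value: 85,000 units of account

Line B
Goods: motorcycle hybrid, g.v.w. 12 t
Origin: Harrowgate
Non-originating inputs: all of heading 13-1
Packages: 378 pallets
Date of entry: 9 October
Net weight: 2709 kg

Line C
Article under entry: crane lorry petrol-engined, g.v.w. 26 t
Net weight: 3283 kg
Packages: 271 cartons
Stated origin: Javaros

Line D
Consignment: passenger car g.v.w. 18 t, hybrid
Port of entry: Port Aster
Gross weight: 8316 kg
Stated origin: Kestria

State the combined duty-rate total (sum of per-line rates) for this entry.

114%

Line A: crane lorry → 13-1; battery-electric → 13-1-1; g.v.w. 24 t → 13-1-1-1. Scheduled 33%. No special measure applies. → 33%.
Line B: motorcycle → 13-3; hybrid → 13-3-1; g.v.w. 12 t → 13-3-1-2. Scheduled 23%. Harrowgate agreement on 13-3: CTH met → 20% available; preferential 20%. → 20%.
Line C: crane lorry → 13-1; petrol-engined → 13-1-2; g.v.w. 26 t → 13-1-2-2. Scheduled 16%. anti-dumping (Javaros, 13-1-2): +7%; total 16% + 7% = 23%. → 23%.
Line D: passenger car → 13-2; hybrid → 13-2-2; g.v.w. 18 t → 13-2-2-2. Scheduled 38%. No special measure applies. → 38%.
Sum: 33% + 20% + 23% + 38% = 114%.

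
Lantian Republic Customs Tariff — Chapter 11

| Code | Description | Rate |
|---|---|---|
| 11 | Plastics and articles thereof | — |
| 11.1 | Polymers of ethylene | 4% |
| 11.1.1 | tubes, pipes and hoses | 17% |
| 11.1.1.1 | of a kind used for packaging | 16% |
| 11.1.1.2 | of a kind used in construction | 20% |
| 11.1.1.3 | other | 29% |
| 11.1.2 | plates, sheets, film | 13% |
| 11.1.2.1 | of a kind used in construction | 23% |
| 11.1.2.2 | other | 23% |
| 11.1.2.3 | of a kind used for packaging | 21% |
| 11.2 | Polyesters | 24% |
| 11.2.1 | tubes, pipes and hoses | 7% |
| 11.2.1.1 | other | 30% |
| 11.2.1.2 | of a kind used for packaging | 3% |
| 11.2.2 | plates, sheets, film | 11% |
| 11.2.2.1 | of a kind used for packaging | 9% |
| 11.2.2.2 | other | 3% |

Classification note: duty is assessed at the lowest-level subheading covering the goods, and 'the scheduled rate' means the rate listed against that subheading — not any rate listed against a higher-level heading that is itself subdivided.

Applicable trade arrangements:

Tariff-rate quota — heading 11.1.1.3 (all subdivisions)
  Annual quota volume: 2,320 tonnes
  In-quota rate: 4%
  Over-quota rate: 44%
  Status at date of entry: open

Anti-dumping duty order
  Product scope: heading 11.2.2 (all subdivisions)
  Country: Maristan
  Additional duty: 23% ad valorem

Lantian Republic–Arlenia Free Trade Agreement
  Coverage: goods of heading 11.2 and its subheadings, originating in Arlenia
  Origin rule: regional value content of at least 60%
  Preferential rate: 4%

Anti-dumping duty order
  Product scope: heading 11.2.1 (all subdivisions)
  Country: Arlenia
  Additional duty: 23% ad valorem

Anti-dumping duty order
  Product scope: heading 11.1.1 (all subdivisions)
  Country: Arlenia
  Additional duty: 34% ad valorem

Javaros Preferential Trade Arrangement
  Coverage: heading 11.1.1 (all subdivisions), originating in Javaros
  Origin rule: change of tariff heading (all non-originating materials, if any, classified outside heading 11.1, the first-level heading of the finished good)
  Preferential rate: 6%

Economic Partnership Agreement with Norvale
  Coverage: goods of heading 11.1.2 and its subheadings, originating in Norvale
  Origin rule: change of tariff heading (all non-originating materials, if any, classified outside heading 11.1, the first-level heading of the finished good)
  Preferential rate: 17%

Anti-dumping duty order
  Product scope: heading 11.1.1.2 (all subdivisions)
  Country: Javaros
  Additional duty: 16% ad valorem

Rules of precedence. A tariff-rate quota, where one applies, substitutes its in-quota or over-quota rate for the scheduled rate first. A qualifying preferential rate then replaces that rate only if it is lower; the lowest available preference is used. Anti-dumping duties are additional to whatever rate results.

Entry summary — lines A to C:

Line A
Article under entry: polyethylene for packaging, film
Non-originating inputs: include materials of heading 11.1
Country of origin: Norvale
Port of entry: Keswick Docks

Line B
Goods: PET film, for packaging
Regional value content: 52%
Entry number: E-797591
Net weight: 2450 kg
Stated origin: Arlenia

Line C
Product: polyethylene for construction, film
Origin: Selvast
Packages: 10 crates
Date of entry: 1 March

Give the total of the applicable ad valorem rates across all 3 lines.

Line A: polyethylene → 11.1; film → 11.1.2; for packaging → 11.1.2.3. Scheduled 21%. Norvale agreement on 11.1.2: CTH not met. → 21%.
Line B: PET → 11.2; film → 11.2.2; for packaging → 11.2.2.1. Scheduled 9%. Arlenia agreement on 11.2: RVC < 60%. → 9%.
Line C: polyethylene → 11.1; film → 11.1.2; for construction → 11.1.2.1. Scheduled 23%. No special measure applies. → 23%.
Sum: 21% + 9% + 23% = 53%.

53%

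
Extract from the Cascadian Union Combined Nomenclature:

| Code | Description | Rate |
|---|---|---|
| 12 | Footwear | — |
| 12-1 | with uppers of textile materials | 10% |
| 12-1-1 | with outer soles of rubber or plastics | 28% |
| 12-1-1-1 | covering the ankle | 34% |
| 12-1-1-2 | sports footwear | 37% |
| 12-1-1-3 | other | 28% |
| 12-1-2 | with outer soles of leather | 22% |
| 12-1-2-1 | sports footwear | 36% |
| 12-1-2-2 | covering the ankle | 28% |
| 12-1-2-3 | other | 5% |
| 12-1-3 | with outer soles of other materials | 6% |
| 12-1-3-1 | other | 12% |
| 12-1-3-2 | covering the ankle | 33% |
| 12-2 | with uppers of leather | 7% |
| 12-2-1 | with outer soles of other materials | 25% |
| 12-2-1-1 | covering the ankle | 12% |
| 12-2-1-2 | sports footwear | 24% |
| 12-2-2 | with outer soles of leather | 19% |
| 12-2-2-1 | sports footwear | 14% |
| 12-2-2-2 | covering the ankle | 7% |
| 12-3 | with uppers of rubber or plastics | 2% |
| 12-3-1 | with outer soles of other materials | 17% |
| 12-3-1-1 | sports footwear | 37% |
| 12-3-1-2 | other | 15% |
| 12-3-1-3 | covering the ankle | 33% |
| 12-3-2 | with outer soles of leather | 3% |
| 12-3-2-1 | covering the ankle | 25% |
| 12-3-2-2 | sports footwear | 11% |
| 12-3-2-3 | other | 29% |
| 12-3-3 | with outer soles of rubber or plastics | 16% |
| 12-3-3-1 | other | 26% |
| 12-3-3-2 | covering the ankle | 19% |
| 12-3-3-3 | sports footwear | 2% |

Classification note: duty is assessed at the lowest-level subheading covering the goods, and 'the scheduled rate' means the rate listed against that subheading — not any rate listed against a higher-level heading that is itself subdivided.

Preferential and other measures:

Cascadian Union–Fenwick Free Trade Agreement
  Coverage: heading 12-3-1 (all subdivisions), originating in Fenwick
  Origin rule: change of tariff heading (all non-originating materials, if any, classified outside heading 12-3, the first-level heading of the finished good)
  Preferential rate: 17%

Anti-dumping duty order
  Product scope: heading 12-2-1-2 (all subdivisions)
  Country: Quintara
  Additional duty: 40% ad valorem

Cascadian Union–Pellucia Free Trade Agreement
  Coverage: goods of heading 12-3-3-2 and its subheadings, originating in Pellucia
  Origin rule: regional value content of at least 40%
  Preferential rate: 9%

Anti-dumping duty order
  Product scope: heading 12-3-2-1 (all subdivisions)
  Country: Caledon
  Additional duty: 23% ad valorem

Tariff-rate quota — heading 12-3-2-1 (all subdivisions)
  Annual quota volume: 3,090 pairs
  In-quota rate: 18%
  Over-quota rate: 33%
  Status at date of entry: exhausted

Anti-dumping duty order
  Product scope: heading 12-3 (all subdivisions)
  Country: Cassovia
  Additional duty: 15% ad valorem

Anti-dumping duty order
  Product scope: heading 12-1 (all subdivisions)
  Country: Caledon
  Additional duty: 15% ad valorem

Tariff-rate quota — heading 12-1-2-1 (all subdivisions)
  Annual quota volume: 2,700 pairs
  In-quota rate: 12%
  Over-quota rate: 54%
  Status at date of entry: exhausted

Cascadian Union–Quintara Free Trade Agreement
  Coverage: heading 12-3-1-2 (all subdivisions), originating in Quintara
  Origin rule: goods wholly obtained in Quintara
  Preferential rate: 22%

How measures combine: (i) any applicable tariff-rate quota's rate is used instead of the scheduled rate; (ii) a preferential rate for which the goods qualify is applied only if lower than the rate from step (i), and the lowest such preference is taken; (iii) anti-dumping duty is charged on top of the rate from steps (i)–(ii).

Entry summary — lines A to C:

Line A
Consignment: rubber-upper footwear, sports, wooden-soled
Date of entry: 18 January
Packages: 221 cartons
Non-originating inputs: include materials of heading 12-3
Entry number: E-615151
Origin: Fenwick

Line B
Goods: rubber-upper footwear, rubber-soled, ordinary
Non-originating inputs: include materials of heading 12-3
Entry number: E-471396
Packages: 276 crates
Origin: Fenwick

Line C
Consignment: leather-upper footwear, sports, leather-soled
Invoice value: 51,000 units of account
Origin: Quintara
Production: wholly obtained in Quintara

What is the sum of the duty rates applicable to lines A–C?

Line A: rubber-upper → 12-3; wooden-soled → 12-3-1; sports → 12-3-1-1. Scheduled 37%. Fenwick agreement on 12-3-1: CTH not met. → 37%.
Line B: rubber-upper → 12-3; rubber-soled → 12-3-3; ordinary → 12-3-3-1. Scheduled 26%. Fenwick agreement on 12-3-1: 12-3-3-1 not covered. → 26%.
Line C: leather-upper → 12-2; leather-soled → 12-2-2; sports → 12-2-2-1. Scheduled 14%. Quintara agreement on 12-3-1-2: 12-2-2-1 not covered. → 14%.
Sum: 37% + 26% + 14% = 77%.

77%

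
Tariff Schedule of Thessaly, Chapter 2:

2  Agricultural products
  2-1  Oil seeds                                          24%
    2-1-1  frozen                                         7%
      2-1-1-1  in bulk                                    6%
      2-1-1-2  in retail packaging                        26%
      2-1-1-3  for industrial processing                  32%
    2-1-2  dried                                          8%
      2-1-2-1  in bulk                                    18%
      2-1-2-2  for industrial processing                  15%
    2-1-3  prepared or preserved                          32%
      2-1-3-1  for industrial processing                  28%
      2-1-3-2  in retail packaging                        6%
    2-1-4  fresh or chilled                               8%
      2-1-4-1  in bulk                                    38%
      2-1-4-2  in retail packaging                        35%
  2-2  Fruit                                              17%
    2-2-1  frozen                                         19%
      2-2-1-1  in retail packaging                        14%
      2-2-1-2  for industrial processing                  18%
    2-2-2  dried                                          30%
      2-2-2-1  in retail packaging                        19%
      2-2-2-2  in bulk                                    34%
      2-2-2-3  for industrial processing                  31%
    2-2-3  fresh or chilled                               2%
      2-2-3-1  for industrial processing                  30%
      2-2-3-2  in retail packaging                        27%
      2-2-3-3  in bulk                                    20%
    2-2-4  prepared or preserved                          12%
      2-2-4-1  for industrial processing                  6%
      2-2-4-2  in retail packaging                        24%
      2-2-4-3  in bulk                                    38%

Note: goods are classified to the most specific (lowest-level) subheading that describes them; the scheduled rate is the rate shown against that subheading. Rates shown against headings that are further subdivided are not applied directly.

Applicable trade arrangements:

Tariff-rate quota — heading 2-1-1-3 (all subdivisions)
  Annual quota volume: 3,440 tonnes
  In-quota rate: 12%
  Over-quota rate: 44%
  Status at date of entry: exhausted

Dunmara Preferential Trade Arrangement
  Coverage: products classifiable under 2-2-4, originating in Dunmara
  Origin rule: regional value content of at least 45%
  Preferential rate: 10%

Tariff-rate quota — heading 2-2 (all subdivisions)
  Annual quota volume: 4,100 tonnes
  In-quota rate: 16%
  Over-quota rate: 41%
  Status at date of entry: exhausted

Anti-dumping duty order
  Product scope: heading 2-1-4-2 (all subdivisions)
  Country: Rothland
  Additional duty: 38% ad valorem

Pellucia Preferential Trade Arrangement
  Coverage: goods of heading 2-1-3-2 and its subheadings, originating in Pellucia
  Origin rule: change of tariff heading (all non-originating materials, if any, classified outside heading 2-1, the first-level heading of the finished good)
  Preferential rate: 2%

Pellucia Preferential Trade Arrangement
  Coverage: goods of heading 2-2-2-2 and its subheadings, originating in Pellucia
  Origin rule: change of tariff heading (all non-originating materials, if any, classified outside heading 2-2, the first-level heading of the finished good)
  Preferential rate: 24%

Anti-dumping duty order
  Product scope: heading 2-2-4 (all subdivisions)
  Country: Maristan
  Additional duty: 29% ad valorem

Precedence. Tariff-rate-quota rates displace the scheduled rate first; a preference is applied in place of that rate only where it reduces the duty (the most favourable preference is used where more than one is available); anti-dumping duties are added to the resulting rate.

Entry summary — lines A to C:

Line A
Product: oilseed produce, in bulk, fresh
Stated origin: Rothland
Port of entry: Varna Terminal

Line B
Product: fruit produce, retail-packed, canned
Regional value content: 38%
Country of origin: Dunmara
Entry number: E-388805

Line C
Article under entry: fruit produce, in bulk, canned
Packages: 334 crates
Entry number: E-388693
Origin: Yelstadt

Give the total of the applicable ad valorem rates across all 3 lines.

Line A: oilseed → 2-1; fresh → 2-1-4; in bulk → 2-1-4-1. Scheduled 38%. No special measure applies. → 38%.
Line B: fruit → 2-2; canned → 2-2-4; retail-packed → 2-2-4-2. Scheduled 24%. quota on 2-2 exhausted → over-quota 41%; Dunmara agreement on 2-2-4: RVC < 45%. → 41%.
Line C: fruit → 2-2; canned → 2-2-4; in bulk → 2-2-4-3. Scheduled 38%. quota on 2-2 exhausted → over-quota 41%. → 41%.
Sum: 38% + 41% + 41% = 120%.

120%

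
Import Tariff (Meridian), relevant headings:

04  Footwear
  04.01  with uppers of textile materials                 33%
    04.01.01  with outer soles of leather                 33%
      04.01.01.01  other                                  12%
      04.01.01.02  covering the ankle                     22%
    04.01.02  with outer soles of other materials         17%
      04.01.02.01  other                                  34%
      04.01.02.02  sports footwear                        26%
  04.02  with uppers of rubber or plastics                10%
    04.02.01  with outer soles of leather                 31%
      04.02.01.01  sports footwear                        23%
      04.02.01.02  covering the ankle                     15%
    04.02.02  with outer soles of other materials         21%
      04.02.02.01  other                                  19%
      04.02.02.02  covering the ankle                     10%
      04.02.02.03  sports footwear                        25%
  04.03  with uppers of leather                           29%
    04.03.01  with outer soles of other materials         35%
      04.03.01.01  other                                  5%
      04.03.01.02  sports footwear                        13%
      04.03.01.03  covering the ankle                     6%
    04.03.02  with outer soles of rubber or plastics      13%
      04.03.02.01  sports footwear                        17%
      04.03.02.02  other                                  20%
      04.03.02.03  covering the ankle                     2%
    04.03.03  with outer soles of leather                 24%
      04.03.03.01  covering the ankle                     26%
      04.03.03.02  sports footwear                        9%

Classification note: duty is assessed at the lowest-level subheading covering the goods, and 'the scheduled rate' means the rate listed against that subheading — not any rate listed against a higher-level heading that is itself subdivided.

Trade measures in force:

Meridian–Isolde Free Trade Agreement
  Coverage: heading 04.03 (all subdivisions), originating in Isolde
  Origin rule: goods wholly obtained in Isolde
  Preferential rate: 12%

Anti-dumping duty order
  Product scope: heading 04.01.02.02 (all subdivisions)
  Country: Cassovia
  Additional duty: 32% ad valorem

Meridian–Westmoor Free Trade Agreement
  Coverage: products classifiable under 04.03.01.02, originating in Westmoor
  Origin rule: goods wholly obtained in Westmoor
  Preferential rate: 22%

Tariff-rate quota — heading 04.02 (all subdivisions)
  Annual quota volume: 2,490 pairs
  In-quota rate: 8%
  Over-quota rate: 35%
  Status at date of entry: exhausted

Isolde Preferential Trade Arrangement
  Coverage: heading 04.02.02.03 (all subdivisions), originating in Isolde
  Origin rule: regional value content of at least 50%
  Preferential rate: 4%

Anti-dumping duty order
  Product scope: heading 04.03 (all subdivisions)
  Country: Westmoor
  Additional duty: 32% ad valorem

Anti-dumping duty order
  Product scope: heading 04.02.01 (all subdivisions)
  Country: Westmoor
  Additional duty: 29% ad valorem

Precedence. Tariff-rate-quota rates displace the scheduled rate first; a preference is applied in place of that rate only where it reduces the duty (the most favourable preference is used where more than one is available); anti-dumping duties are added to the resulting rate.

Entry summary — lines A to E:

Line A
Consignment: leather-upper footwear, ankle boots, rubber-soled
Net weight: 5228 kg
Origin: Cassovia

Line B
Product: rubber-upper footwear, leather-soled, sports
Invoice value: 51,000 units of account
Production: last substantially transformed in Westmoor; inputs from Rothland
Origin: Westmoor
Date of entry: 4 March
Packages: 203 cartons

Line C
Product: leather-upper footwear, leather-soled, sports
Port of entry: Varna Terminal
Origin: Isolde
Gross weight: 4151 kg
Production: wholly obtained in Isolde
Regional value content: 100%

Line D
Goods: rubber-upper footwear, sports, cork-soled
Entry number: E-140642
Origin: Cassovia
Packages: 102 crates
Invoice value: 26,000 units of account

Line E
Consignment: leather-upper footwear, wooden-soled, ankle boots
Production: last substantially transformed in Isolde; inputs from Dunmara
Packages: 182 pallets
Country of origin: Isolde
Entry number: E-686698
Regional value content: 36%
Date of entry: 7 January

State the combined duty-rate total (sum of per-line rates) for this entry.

Line A: leather-upper → 04.03; rubber-soled → 04.03.02; ankle boots → 04.03.02.03. Scheduled 2%. No special measure applies. → 2%.
Line B: rubber-upper → 04.02; leather-soled → 04.02.01; sports → 04.02.01.01. Scheduled 23%. quota on 04.02 exhausted → over-quota 35%; Westmoor agreement on 04.03.01.02: 04.02.01.01 not covered; anti-dumping (Westmoor, 04.02.01): +29%; total 35% + 29% = 64%. → 64%.
Line C: leather-upper → 04.03; leather-soled → 04.03.03; sports → 04.03.03.02. Scheduled 9%. Isolde agreement on 04.03: wholly obtained → 12% available; Isolde agreement on 04.02.02.03: 04.03.03.02 not covered; preference 12% not lower than 9% → no reduction. → 9%.
Line D: rubber-upper → 04.02; cork-soled → 04.02.02; sports → 04.02.02.03. Scheduled 25%. quota on 04.02 exhausted → over-quota 35%. → 35%.
Line E: leather-upper → 04.03; wooden-soled → 04.03.01; ankle boots → 04.03.01.03. Scheduled 6%. Isolde agreement on 04.03: not wholly obtained; Isolde agreement on 04.02.02.03: 04.03.01.03 not covered. → 6%.
Sum: 2% + 64% + 9% + 35% + 6% = 116%.

116%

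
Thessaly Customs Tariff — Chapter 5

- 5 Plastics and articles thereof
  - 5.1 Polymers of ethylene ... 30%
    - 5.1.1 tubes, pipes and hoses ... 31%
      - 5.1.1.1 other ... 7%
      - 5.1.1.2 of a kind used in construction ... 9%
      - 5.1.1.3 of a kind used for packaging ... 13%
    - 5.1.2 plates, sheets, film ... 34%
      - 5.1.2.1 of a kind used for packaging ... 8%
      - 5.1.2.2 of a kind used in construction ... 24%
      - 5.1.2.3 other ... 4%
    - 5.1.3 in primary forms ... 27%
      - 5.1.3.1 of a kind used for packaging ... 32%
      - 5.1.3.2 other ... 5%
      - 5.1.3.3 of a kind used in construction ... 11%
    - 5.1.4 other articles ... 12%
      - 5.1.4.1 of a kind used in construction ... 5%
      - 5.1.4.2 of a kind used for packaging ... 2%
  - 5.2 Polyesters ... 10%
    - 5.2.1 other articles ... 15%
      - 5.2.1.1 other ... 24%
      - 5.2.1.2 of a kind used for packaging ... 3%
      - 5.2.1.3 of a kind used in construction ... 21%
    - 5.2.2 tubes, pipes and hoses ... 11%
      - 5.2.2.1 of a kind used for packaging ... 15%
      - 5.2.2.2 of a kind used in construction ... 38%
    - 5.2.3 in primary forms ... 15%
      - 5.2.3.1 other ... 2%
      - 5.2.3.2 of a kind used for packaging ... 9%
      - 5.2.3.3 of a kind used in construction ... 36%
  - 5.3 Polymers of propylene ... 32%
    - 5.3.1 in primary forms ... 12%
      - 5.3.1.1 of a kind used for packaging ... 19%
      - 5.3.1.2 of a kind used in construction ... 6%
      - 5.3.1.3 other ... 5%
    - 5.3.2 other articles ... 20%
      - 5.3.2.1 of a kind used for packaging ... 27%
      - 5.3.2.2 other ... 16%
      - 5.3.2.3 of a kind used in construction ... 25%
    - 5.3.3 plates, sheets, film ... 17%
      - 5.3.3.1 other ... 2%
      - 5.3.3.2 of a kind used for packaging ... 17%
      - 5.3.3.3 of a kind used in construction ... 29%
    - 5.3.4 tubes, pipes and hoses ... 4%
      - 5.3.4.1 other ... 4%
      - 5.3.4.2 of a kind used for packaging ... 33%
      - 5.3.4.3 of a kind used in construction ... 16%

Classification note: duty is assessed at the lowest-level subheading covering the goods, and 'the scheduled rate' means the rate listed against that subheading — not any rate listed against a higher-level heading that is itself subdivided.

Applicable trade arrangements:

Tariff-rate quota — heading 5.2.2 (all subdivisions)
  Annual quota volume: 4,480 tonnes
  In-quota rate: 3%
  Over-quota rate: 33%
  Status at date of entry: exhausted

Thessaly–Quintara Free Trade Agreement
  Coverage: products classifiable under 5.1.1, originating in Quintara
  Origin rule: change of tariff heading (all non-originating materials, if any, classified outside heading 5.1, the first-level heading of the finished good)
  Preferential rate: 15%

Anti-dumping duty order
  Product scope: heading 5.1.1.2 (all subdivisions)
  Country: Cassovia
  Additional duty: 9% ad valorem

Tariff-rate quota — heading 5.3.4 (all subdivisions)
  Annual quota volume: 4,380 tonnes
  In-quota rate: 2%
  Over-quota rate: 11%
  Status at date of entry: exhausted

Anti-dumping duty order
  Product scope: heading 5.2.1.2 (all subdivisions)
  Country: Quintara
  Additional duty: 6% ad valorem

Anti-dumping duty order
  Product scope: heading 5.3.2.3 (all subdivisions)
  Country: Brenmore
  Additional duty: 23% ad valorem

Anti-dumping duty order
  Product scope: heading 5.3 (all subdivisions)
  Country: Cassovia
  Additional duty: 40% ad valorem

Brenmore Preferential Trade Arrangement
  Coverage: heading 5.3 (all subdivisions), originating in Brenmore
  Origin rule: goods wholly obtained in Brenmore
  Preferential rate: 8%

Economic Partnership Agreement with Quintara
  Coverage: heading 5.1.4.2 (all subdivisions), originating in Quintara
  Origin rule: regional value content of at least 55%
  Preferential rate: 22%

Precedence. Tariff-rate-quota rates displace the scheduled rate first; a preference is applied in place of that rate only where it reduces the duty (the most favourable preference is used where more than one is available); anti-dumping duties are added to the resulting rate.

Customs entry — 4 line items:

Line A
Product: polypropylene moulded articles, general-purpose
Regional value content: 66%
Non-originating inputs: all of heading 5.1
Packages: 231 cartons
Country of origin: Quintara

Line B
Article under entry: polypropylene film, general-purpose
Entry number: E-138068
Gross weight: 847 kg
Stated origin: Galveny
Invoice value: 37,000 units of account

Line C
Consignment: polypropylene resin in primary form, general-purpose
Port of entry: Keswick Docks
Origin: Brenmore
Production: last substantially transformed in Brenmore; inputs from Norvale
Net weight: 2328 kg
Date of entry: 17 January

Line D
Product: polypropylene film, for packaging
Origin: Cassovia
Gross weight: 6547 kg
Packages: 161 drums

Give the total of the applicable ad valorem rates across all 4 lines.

Line A: polypropylene → 5.3; moulded articles → 5.3.2; general-purpose → 5.3.2.2. Scheduled 16%. Quintara agreement on 5.1.1: 5.3.2.2 not covered; Quintara agreement on 5.1.4.2: 5.3.2.2 not covered. → 16%.
Line B: polypropylene → 5.3; film → 5.3.3; general-purpose → 5.3.3.1. Scheduled 2%. No special measure applies. → 2%.
Line C: polypropylene → 5.3; resin in primary form → 5.3.1; general-purpose → 5.3.1.3. Scheduled 5%. Brenmore agreement on 5.3: not wholly obtained. → 5%.
Line D: polypropylene → 5.3; film → 5.3.3; for packaging → 5.3.3.2. Scheduled 17%. anti-dumping (Cassovia, 5.3): +40%; total 17% + 40% = 57%. → 57%.
Sum: 16% + 2% + 5% + 57% = 80%.

80%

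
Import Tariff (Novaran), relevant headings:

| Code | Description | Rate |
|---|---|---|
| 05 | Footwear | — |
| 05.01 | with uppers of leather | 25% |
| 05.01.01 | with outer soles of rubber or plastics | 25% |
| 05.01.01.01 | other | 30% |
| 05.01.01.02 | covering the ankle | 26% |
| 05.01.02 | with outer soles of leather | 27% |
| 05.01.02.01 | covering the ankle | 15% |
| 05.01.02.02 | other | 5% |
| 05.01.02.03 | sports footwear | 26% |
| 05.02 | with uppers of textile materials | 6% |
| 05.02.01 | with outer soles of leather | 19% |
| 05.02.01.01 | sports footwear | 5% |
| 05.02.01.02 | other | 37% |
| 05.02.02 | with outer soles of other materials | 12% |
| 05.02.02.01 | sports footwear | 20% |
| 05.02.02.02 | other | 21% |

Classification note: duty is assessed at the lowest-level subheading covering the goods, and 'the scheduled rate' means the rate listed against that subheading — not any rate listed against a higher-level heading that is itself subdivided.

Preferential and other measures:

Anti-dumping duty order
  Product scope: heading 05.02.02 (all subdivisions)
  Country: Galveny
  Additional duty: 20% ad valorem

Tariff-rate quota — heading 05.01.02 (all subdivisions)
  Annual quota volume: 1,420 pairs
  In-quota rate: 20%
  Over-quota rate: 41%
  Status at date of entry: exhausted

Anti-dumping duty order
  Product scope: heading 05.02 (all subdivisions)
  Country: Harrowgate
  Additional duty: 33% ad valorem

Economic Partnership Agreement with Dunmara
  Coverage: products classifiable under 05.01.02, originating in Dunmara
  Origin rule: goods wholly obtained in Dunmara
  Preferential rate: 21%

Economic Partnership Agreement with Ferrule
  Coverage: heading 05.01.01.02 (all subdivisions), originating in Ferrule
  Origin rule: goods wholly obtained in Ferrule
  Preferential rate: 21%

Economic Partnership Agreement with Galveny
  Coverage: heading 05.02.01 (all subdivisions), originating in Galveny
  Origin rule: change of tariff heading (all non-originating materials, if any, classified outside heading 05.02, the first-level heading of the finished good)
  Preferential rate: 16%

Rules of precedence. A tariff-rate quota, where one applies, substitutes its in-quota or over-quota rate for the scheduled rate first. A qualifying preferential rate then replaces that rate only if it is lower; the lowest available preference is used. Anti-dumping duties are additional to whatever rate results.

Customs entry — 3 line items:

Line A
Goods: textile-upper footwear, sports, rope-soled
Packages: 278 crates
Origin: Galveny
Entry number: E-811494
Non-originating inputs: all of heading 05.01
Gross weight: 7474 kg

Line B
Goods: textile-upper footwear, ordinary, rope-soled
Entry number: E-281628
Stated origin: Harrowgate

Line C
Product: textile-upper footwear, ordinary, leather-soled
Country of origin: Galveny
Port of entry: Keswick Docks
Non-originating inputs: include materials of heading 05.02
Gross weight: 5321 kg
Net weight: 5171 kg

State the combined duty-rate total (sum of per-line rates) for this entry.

131%

Line A: textile-upper → 05.02; rope-soled → 05.02.02; sports → 05.02.02.01. Scheduled 20%. Galveny agreement on 05.02.01: 05.02.02.01 not covered; anti-dumping (Galveny, 05.02.02): +20%; total 20% + 20% = 40%. → 40%.
Line B: textile-upper → 05.02; rope-soled → 05.02.02; ordinary → 05.02.02.02. Scheduled 21%. anti-dumping (Harrowgate, 05.02): +33%; total 21% + 33% = 54%. → 54%.
Line C: textile-upper → 05.02; leather-soled → 05.02.01; ordinary → 05.02.01.02. Scheduled 37%. Galveny agreement on 05.02.01: CTH not met. → 37%.
Sum: 40% + 54% + 37% = 131%.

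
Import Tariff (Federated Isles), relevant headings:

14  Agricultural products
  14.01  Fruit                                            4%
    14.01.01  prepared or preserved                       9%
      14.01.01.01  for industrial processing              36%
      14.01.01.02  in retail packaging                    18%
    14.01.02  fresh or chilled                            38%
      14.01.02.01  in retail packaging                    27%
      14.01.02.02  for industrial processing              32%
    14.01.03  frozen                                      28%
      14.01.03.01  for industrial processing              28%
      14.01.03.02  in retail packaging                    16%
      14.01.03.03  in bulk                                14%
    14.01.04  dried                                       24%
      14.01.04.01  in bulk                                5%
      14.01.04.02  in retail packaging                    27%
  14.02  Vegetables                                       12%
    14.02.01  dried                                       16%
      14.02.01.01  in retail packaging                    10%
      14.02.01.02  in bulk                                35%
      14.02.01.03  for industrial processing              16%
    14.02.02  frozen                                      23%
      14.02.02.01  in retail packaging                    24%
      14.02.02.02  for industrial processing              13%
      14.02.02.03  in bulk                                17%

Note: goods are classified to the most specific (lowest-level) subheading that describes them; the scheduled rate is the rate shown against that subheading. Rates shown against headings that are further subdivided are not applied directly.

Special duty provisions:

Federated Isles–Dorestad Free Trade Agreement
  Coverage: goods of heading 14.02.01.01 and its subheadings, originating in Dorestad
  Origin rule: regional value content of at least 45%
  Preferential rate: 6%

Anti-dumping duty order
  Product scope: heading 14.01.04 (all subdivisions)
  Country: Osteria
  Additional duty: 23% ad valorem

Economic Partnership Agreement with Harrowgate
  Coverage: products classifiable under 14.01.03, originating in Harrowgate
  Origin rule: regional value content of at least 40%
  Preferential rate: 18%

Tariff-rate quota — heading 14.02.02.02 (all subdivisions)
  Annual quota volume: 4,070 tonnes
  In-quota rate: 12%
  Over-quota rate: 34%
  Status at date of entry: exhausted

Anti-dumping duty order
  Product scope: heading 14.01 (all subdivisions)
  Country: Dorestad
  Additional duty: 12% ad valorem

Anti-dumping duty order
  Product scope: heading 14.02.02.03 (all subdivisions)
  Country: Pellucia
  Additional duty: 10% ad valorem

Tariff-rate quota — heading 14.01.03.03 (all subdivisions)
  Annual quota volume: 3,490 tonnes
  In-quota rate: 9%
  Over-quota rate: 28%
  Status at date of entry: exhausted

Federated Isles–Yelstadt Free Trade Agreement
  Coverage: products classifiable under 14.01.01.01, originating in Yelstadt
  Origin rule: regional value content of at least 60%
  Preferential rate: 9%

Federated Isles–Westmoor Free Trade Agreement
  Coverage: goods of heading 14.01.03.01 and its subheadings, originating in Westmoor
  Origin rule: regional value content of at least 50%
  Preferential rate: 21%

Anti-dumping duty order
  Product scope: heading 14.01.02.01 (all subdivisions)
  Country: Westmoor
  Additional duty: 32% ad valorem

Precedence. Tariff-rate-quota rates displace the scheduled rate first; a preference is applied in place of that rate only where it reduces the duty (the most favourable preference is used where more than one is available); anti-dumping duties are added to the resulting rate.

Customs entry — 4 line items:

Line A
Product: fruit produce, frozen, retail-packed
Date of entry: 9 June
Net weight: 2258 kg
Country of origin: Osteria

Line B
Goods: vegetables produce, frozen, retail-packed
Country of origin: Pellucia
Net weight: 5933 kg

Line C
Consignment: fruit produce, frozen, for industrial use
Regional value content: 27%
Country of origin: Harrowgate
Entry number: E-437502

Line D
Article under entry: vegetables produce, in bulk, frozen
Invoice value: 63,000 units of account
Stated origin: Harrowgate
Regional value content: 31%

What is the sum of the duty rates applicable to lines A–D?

Line A: fruit → 14.01; frozen → 14.01.03; retail-packed → 14.01.03.02. Scheduled 16%. No special measure applies. → 16%.
Line B: vegetables → 14.02; frozen → 14.02.02; retail-packed → 14.02.02.01. Scheduled 24%. No special measure applies. → 24%.
Line C: fruit → 14.01; frozen → 14.01.03; for industrial use → 14.01.03.01. Scheduled 28%. Harrowgate agreement on 14.01.03: RVC < 40%. → 28%.
Line D: vegetables → 14.02; frozen → 14.02.02; in bulk → 14.02.02.03. Scheduled 17%. Harrowgate agreement on 14.01.03: 14.02.02.03 not covered. → 17%.
Sum: 16% + 24% + 28% + 17% = 85%.

85%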